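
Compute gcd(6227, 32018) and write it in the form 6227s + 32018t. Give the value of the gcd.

1

Apply Euclid's algorithm to 32018 and 6227:
32018 = 5*6227 + 883
6227 = 7*883 + 46
883 = 19*46 + 9
46 = 5*9 + 1
9 = 9*1 + 0
gcd(6227, 32018) = 1.
Express as a combination:
1 = 46 − 5·9
1 = −5·883 + 96·46
1 = 96·6227 − 677·883
1 = −677·32018 + 3481·6227
So 1 = (-677)·32018 + (3481)·6227.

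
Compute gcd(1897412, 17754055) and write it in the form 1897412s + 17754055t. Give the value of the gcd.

Euclidean algorithm:
17754055 = 9·1897412 + 677347
1897412 = 2·677347 + 542718
677347 = 1·542718 + 134629
542718 = 4·134629 + 4202
134629 = 32·4202 + 165
4202 = 25·165 + 77
165 = 2·77 + 11
77 = 7·11 + 0
gcd(1897412, 17754055) = 11.
Back-substituting:
11 = 165 − 2·77
11 = −2·4202 + 51·165
11 = 51·134629 − 1634·4202
11 = −1634·542718 + 6587·134629
11 = 6587·677347 − 8221·542718
11 = −8221·1897412 + 23029·677347
11 = 23029·17754055 − 215482·1897412
So 11 = (23029)·17754055 + (-215482)·1897412.

11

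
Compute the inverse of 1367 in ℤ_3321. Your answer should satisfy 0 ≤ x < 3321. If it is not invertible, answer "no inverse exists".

413

Extended Euclidean algorithm:
3321 = 2*1367 + 587
1367 = 2*587 + 193
587 = 3*193 + 8
193 = 24*8 + 1
8 = 8*1 + 0
Since gcd(1367, 3321) = 1, back-substitute to write 1 as a combination:
1 = 193 − 24·8
1 = −24·587 + 73·193
1 = 73·1367 − 170·587
1 = −170·3321 + 413·1367
So 1367·413 ≡ 1 (mod 3321).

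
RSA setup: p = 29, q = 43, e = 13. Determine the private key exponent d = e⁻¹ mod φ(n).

φ(n) = (p−1)(q−1) = 28·42 = 1176.
Need d with 13·d ≡ 1 (mod 1176). Apply the extended Euclidean algorithm:
1176 = 90·13 + 6
13 = 2·6 + 1
6 = 6·1 + 0
Back-substitute:
1 = 13 − 2·6
1 = −2·1176 + 181·13
So 13·181 ≡ 1 (mod 1176), hence d = 181.

181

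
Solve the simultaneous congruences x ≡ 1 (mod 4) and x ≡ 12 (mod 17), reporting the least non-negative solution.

29

Write x = 1 + 4·k. Then 4·k ≡ 12 − 1 ≡ 11 (mod 17).
Need 4⁻¹ mod 17. Extended Euclid on (17, 4):
17 = 4*4 + 1
4 = 4*1 + 0
Back-substitute:
1 = 17 − 4·4
4⁻¹ ≡ 13 (mod 17), so k ≡ 13·11 ≡ 7 (mod 17).
x = 1 + 4·7 = 29.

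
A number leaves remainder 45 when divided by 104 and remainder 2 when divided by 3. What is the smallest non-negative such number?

149

Write x = 45 + 104·k. Then 104·k ≡ 2 − 45 ≡ 2 (mod 3).
Need 104⁻¹ mod 3. Extended Euclid on (3, 2):
3 = 1×2 + 1
2 = 2×1 + 0
Back-substitute:
1 = 3 − 2
104⁻¹ ≡ 2 (mod 3), so k ≡ 2·2 ≡ 1 (mod 3).
x = 45 + 104·1 = 149.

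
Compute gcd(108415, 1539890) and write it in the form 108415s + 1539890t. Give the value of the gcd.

5

Euclidean algorithm:
1539890 = 14×108415 + 22080
108415 = 4×22080 + 20095
22080 = 1×20095 + 1985
20095 = 10×1985 + 245
1985 = 8×245 + 25
245 = 9×25 + 20
25 = 1×20 + 5
20 = 4×5 + 0
gcd(108415, 1539890) = 5.
Working backward:
5 = 25 − 20
5 = −245 + 10·25
5 = 10·1985 − 81·245
5 = −81·20095 + 820·1985
5 = 820·22080 − 901·20095
5 = −901·108415 + 4424·22080
5 = 4424·1539890 − 62837·108415
So 5 = (4424)·1539890 + (-62837)·108415.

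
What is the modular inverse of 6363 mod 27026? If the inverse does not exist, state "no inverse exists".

Apply the Euclidean algorithm to 27026 and 6363:
27026 = 4*6363 + 1574
6363 = 4*1574 + 67
1574 = 23*67 + 33
67 = 2*33 + 1
33 = 33*1 + 0
gcd = 1, so the inverse exists. Back-substitute:
1 = 67 − 2·33
1 = −2·1574 + 47·67
1 = 47·6363 − 190·1574
1 = −190·27026 + 807·6363
So 6363·807 ≡ 1 (mod 27026).

807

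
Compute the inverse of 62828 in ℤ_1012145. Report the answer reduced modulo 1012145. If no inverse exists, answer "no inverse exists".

49602

gcd(1012145, 62828) by repeated division:
1012145 = 16·62828 + 6897
62828 = 9·6897 + 755
6897 = 9·755 + 102
755 = 7·102 + 41
102 = 2·41 + 20
41 = 2·20 + 1
20 = 20·1 + 0
gcd = 1, so the inverse exists. Back-substitute:
1 = 41 − 2·20
1 = −2·102 + 5·41
1 = 5·755 − 37·102
1 = −37·6897 + 338·755
1 = 338·62828 − 3079·6897
1 = −3079·1012145 + 49602·62828
So 62828·49602 ≡ 1 (mod 1012145).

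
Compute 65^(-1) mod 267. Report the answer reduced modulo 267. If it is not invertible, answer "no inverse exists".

Apply the Euclidean algorithm to 267 and 65:
267 = 4·65 + 7
65 = 9·7 + 2
7 = 3·2 + 1
2 = 2·1 + 0
gcd = 1, so the inverse exists. Back-substitute:
1 = 7 − 3·2
1 = −3·65 + 28·7
1 = 28·267 − 115·65
Thus 65·(-115) ≡ 1 (mod 267); reducing, -115 mod 267 = 152.

152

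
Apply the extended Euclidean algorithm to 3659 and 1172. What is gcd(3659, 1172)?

Apply Euclid's algorithm to 3659 and 1172:
3659 = 3*1172 + 143
1172 = 8*143 + 28
143 = 5*28 + 3
28 = 9*3 + 1
3 = 3*1 + 0
gcd(3659, 1172) = 1.
Working backward:
1 = 28 − 9·3
1 = −9·143 + 46·28
1 = 46·1172 − 377·143
1 = −377·3659 + 1177·1172
So 1 = (-377)·3659 + (1177)·1172.

1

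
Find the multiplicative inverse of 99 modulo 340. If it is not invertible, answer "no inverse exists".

Run Euclid on (340, 99):
340 = 3×99 + 43
99 = 2×43 + 13
43 = 3×13 + 4
13 = 3×4 + 1
4 = 4×1 + 0
gcd = 1, so the inverse exists. Back-substitute:
1 = 13 − 3·4
1 = −3·43 + 10·13
1 = 10·99 − 23·43
1 = −23·340 + 79·99
So 99·79 ≡ 1 (mod 340).

79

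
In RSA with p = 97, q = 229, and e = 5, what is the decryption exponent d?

13133

φ(n) = (p−1)(q−1) = 96·228 = 21888.
Need d with 5·d ≡ 1 (mod 21888). Apply the extended Euclidean algorithm:
21888 = 4377*5 + 3
5 = 1*3 + 2
3 = 1*2 + 1
2 = 2*1 + 0
Back-substitute:
1 = 3 − 2
1 = −5 + 2·3
1 = 2·21888 − 8755·5
So 5·(-8755) ≡ 1 (mod 21888), hence d ≡ -8755 ≡ 13133 (mod 21888).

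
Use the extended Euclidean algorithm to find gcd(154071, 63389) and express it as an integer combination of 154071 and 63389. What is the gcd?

Repeated division:
154071 = 2·63389 + 27293
63389 = 2·27293 + 8803
27293 = 3·8803 + 884
8803 = 9·884 + 847
884 = 1·847 + 37
847 = 22·37 + 33
37 = 1·33 + 4
33 = 8·4 + 1
4 = 4·1 + 0
gcd(154071, 63389) = 1.
Express as a combination:
1 = 33 − 8·4
1 = −8·37 + 9·33
1 = 9·847 − 206·37
1 = −206·884 + 215·847
1 = 215·8803 − 2141·884
1 = −2141·27293 + 6638·8803
1 = 6638·63389 − 15417·27293
1 = −15417·154071 + 37472·63389
So 1 = (-15417)·154071 + (37472)·63389.

1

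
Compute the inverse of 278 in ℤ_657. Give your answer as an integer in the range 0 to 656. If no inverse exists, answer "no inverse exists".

gcd(657, 278) by repeated division:
657 = 2·278 + 101
278 = 2·101 + 76
101 = 1·76 + 25
76 = 3·25 + 1
25 = 25·1 + 0
Since gcd(278, 657) = 1, back-substitute to write 1 as a combination:
1 = 76 − 3·25
1 = −3·101 + 4·76
1 = 4·278 − 11·101
1 = −11·657 + 26·278
So 278·26 ≡ 1 (mod 657).

26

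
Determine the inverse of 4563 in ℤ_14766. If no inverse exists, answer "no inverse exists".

Euclidean algorithm on 14766, 4563:
14766 = 3·4563 + 1077
4563 = 4·1077 + 255
1077 = 4·255 + 57
255 = 4·57 + 27
57 = 2·27 + 3
27 = 9·3 + 0
Since gcd = 3 > 1, 4563 is not a unit mod 14766.

no inverse exists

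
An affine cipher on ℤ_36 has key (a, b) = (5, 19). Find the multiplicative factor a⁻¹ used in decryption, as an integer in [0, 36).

gcd(36, 5) by repeated division:
36 = 7×5 + 1
5 = 5×1 + 0
gcd = 1, so the inverse exists. Back-substitute:
1 = 36 − 7·5
So 5·(-7) ≡ 1 (mod 36), and -7 ≡ 29 (mod 36).

29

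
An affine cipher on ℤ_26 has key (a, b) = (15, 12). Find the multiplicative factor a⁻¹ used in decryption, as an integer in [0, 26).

Extended Euclidean algorithm:
26 = 1×15 + 11
15 = 1×11 + 4
11 = 2×4 + 3
4 = 1×3 + 1
3 = 3×1 + 0
The gcd is 1. Working backward:
1 = 4 − 3
1 = −11 + 3·4
1 = 3·15 − 4·11
1 = −4·26 + 7·15
So 15·7 ≡ 1 (mod 26).

7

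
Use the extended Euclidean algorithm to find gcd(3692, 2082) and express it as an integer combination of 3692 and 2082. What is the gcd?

Repeated division:
3692 = 1·2082 + 1610
2082 = 1·1610 + 472
1610 = 3·472 + 194
472 = 2·194 + 84
194 = 2·84 + 26
84 = 3·26 + 6
26 = 4·6 + 2
6 = 3·2 + 0
gcd(3692, 2082) = 2.
Back-substituting:
2 = 26 − 4·6
2 = −4·84 + 13·26
2 = 13·194 − 30·84
2 = −30·472 + 73·194
2 = 73·1610 − 249·472
2 = −249·2082 + 322·1610
2 = 322·3692 − 571·2082
So 2 = (322)·3692 + (-571)·2082.

2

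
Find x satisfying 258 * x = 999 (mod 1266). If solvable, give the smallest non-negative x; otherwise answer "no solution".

gcd(258, 1266):
1266 = 4*258 + 234
258 = 1*234 + 24
234 = 9*24 + 18
24 = 1*18 + 6
18 = 3*6 + 0
gcd = 6, but 6 ∤ 999, so the congruence has no solution.

no solution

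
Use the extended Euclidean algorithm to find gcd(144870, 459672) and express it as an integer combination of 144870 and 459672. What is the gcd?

Apply Euclid's algorithm to 459672 and 144870:
459672 = 3×144870 + 25062
144870 = 5×25062 + 19560
25062 = 1×19560 + 5502
19560 = 3×5502 + 3054
5502 = 1×3054 + 2448
3054 = 1×2448 + 606
2448 = 4×606 + 24
606 = 25×24 + 6
24 = 4×6 + 0
gcd(144870, 459672) = 6.
Back-substituting:
6 = 606 − 25·24
6 = −25·2448 + 101·606
6 = 101·3054 − 126·2448
6 = −126·5502 + 227·3054
6 = 227·19560 − 807·5502
6 = −807·25062 + 1034·19560
6 = 1034·144870 − 5977·25062
6 = −5977·459672 + 18965·144870
So 6 = (-5977)·459672 + (18965)·144870.

6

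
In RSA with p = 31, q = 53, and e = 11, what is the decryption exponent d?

851

φ(n) = (p−1)(q−1) = 30·52 = 1560.
Need d with 11·d ≡ 1 (mod 1560). Apply the extended Euclidean algorithm:
1560 = 141×11 + 9
11 = 1×9 + 2
9 = 4×2 + 1
2 = 2×1 + 0
Back-substitute:
1 = 9 − 4·2
1 = −4·11 + 5·9
1 = 5·1560 − 709·11
So 11·(-709) ≡ 1 (mod 1560), hence d ≡ -709 ≡ 851 (mod 1560).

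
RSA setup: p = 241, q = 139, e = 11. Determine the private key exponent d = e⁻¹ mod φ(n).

φ(n) = (p−1)(q−1) = 240·138 = 33120.
Need d with 11·d ≡ 1 (mod 33120). Apply the extended Euclidean algorithm:
33120 = 3010·11 + 10
11 = 1·10 + 1
10 = 10·1 + 0
Back-substitute:
1 = 11 − 10
1 = −33120 + 3011·11
So 11·3011 ≡ 1 (mod 33120), hence d = 3011.

3011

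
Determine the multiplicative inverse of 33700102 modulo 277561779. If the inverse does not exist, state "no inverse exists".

gcd(277561779, 33700102) by repeated division:
277561779 = 8·33700102 + 7960963
33700102 = 4·7960963 + 1856250
7960963 = 4·1856250 + 535963
1856250 = 3·535963 + 248361
535963 = 2·248361 + 39241
248361 = 6·39241 + 12915
39241 = 3·12915 + 496
12915 = 26·496 + 19
496 = 26·19 + 2
19 = 9·2 + 1
2 = 2·1 + 0
The gcd is 1. Working backward:
1 = 19 − 9·2
1 = −9·496 + 235·19
1 = 235·12915 − 6119·496
1 = −6119·39241 + 18592·12915
1 = 18592·248361 − 117671·39241
1 = −117671·535963 + 253934·248361
1 = 253934·1856250 − 879473·535963
1 = −879473·7960963 + 3771826·1856250
1 = 3771826·33700102 − 15966777·7960963
1 = −15966777·277561779 + 131506042·33700102
So 33700102·131506042 ≡ 1 (mod 277561779).

131506042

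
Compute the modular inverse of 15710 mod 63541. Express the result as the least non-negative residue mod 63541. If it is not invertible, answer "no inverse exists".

51848

Run Euclid on (63541, 15710):
63541 = 4*15710 + 701
15710 = 22*701 + 288
701 = 2*288 + 125
288 = 2*125 + 38
125 = 3*38 + 11
38 = 3*11 + 5
11 = 2*5 + 1
5 = 5*1 + 0
The gcd is 1. Working backward:
1 = 11 − 2·5
1 = −2·38 + 7·11
1 = 7·125 − 23·38
1 = −23·288 + 53·125
1 = 53·701 − 129·288
1 = −129·15710 + 2891·701
1 = 2891·63541 − 11693·15710
So 15710·(-11693) ≡ 1 (mod 63541), and -11693 ≡ 51848 (mod 63541).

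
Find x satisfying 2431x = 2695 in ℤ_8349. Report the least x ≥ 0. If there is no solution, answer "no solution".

First find gcd(2431, 8349):
8349 = 3*2431 + 1056
2431 = 2*1056 + 319
1056 = 3*319 + 99
319 = 3*99 + 22
99 = 4*22 + 11
22 = 2*11 + 0
gcd = 11 and 11 | 2695, so solutions exist. Divide through by 11: 221x ≡ 245 (mod 759).
Now find 221⁻¹ mod 759:
759 = 3·221 + 96
221 = 2·96 + 29
96 = 3·29 + 9
29 = 3·9 + 2
9 = 4·2 + 1
2 = 2·1 + 0
Back-substitute:
1 = 9 − 4·2
1 = −4·29 + 13·9
1 = 13·96 − 43·29
1 = −43·221 + 99·96
1 = 99·759 − 340·221
So 221·(-340) ≡ 1 (mod 759), i.e. 221⁻¹ ≡ 419.
Then x ≡ 419·245 ≡ 190 (mod 759); the smallest non-negative solution is x = 190.

190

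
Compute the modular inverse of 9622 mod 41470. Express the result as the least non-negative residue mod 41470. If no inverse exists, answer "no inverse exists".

no inverse exists

Compute gcd(9622, 41470):
41470 = 4*9622 + 2982
9622 = 3*2982 + 676
2982 = 4*676 + 278
676 = 2*278 + 120
278 = 2*120 + 38
120 = 3*38 + 6
38 = 6*6 + 2
6 = 3*2 + 0
The gcd is 2, not 1, hence no inverse exists.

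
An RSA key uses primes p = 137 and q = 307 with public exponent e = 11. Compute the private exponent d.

φ(n) = (p−1)(q−1) = 136·306 = 41616.
Need d with 11·d ≡ 1 (mod 41616). Apply the extended Euclidean algorithm:
41616 = 3783·11 + 3
11 = 3·3 + 2
3 = 1·2 + 1
2 = 2·1 + 0
Back-substitute:
1 = 3 − 2
1 = −11 + 4·3
1 = 4·41616 − 15133·11
So 11·(-15133) ≡ 1 (mod 41616), hence d ≡ -15133 ≡ 26483 (mod 41616).

26483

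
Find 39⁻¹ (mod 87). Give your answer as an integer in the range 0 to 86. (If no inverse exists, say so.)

no inverse exists

Euclidean algorithm on 87, 39:
87 = 2*39 + 9
39 = 4*9 + 3
9 = 3*3 + 0
gcd(39, 87) = 3 ≠ 1, so 39 has no multiplicative inverse modulo 87.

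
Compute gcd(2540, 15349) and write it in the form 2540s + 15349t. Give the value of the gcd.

1

Repeated division:
15349 = 6*2540 + 109
2540 = 23*109 + 33
109 = 3*33 + 10
33 = 3*10 + 3
10 = 3*3 + 1
3 = 3*1 + 0
gcd(2540, 15349) = 1.
Express as a combination:
1 = 10 − 3·3
1 = −3·33 + 10·10
1 = 10·109 − 33·33
1 = −33·2540 + 769·109
1 = 769·15349 − 4647·2540
So 1 = (769)·15349 + (-4647)·2540.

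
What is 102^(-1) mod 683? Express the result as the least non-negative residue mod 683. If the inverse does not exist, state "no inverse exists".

529

Run Euclid on (683, 102):
683 = 6·102 + 71
102 = 1·71 + 31
71 = 2·31 + 9
31 = 3·9 + 4
9 = 2·4 + 1
4 = 4·1 + 0
gcd = 1, so the inverse exists. Back-substitute:
1 = 9 − 2·4
1 = −2·31 + 7·9
1 = 7·71 − 16·31
1 = −16·102 + 23·71
1 = 23·683 − 154·102
Hence 102⁻¹ ≡ -154 ≡ 529 (mod 683).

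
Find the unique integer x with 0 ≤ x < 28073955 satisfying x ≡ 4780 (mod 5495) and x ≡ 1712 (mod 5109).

10434290

Write x = 4780 + 5495·k. Then 5495·k ≡ 1712 − 4780 ≡ 2041 (mod 5109).
Need 5495⁻¹ mod 5109. Extended Euclid on (5109, 386):
5109 = 13*386 + 91
386 = 4*91 + 22
91 = 4*22 + 3
22 = 7*3 + 1
3 = 3*1 + 0
Back-substitute:
1 = 22 − 7·3
1 = −7·91 + 29·22
1 = 29·386 − 123·91
1 = −123·5109 + 1628·386
5495⁻¹ ≡ 1628 (mod 5109), so k ≡ 1628·2041 ≡ 1898 (mod 5109).
x = 4780 + 5495·1898 = 10434290.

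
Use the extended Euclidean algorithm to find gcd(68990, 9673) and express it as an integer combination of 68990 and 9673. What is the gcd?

Repeated division:
68990 = 7·9673 + 1279
9673 = 7·1279 + 720
1279 = 1·720 + 559
720 = 1·559 + 161
559 = 3·161 + 76
161 = 2·76 + 9
76 = 8·9 + 4
9 = 2·4 + 1
4 = 4·1 + 0
gcd(68990, 9673) = 1.
Express as a combination:
1 = 9 − 2·4
1 = −2·76 + 17·9
1 = 17·161 − 36·76
1 = −36·559 + 125·161
1 = 125·720 − 161·559
1 = −161·1279 + 286·720
1 = 286·9673 − 2163·1279
1 = −2163·68990 + 15427·9673
So 1 = (-2163)·68990 + (15427)·9673.

1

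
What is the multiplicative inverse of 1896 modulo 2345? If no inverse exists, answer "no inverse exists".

Run Euclid on (2345, 1896):
2345 = 1×1896 + 449
1896 = 4×449 + 100
449 = 4×100 + 49
100 = 2×49 + 2
49 = 24×2 + 1
2 = 2×1 + 0
Since gcd(1896, 2345) = 1, back-substitute to write 1 as a combination:
1 = 49 − 24·2
1 = −24·100 + 49·49
1 = 49·449 − 220·100
1 = −220·1896 + 929·449
1 = 929·2345 − 1149·1896
Thus 1896·(-1149) ≡ 1 (mod 2345); reducing, -1149 mod 2345 = 1196.

1196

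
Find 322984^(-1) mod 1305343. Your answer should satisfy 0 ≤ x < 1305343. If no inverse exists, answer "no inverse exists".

378936

Extended Euclidean algorithm:
1305343 = 4*322984 + 13407
322984 = 24*13407 + 1216
13407 = 11*1216 + 31
1216 = 39*31 + 7
31 = 4*7 + 3
7 = 2*3 + 1
3 = 3*1 + 0
gcd = 1, so the inverse exists. Back-substitute:
1 = 7 − 2·3
1 = −2·31 + 9·7
1 = 9·1216 − 353·31
1 = −353·13407 + 3892·1216
1 = 3892·322984 − 93761·13407
1 = −93761·1305343 + 378936·322984
So 322984·378936 ≡ 1 (mod 1305343).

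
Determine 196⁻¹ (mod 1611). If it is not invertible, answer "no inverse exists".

337

gcd(1611, 196) by repeated division:
1611 = 8*196 + 43
196 = 4*43 + 24
43 = 1*24 + 19
24 = 1*19 + 5
19 = 3*5 + 4
5 = 1*4 + 1
4 = 4*1 + 0
The gcd is 1. Working backward:
1 = 5 − 4
1 = −19 + 4·5
1 = 4·24 − 5·19
1 = −5·43 + 9·24
1 = 9·196 − 41·43
1 = −41·1611 + 337·196
So 196·337 ≡ 1 (mod 1611).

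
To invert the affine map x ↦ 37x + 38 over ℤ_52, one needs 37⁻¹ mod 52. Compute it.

45

Extended Euclidean algorithm:
52 = 1×37 + 15
37 = 2×15 + 7
15 = 2×7 + 1
7 = 7×1 + 0
gcd = 1, so the inverse exists. Back-substitute:
1 = 15 − 2·7
1 = −2·37 + 5·15
1 = 5·52 − 7·37
So 37·(-7) ≡ 1 (mod 52), and -7 ≡ 45 (mod 52).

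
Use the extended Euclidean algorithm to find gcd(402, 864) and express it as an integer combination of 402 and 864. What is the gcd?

6

Repeated division:
864 = 2·402 + 60
402 = 6·60 + 42
60 = 1·42 + 18
42 = 2·18 + 6
18 = 3·6 + 0
gcd(402, 864) = 6.
Working backward:
6 = 42 − 2·18
6 = −2·60 + 3·42
6 = 3·402 − 20·60
6 = −20·864 + 43·402
So 6 = (-20)·864 + (43)·402.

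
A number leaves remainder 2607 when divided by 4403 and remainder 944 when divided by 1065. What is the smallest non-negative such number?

4247099

Write x = 2607 + 4403·k. Then 4403·k ≡ 944 − 2607 ≡ 467 (mod 1065).
Need 4403⁻¹ mod 1065. Extended Euclid on (1065, 143):
1065 = 7*143 + 64
143 = 2*64 + 15
64 = 4*15 + 4
15 = 3*4 + 3
4 = 1*3 + 1
3 = 3*1 + 0
Back-substitute:
1 = 4 − 3
1 = −15 + 4·4
1 = 4·64 − 17·15
1 = −17·143 + 38·64
1 = 38·1065 − 283·143
4403⁻¹ ≡ 782 (mod 1065), so k ≡ 782·467 ≡ 964 (mod 1065).
x = 2607 + 4403·964 = 4247099.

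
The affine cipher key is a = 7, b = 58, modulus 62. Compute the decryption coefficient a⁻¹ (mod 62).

Apply the Euclidean algorithm to 62 and 7:
62 = 8×7 + 6
7 = 1×6 + 1
6 = 6×1 + 0
gcd = 1, so the inverse exists. Back-substitute:
1 = 7 − 6
1 = −62 + 9·7
So 7·9 ≡ 1 (mod 62).

9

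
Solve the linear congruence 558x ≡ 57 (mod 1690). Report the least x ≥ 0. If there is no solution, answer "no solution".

no solution

gcd(558, 1690):
1690 = 3*558 + 16
558 = 34*16 + 14
16 = 1*14 + 2
14 = 7*2 + 0
gcd = 2, but 2 ∤ 57, so the congruence has no solution.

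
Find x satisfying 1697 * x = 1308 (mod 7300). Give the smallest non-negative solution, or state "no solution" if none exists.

5864

First find gcd(1697, 7300):
7300 = 4*1697 + 512
1697 = 3*512 + 161
512 = 3*161 + 29
161 = 5*29 + 16
29 = 1*16 + 13
16 = 1*13 + 3
13 = 4*3 + 1
3 = 3*1 + 0
gcd = 1, so a unique solution mod 7300 exists.
Back-substitute for the Bézout coefficients:
1 = 13 − 4·3
1 = −4·16 + 5·13
1 = 5·29 − 9·16
1 = −9·161 + 50·29
1 = 50·512 − 159·161
1 = −159·1697 + 527·512
1 = 527·7300 − 2267·1697
So 1697·(-2267) ≡ 1 (mod 7300), giving 1697⁻¹ ≡ 5033.
x ≡ 1697⁻¹·1308 ≡ 5033·1308 ≡ 5864 (mod 7300).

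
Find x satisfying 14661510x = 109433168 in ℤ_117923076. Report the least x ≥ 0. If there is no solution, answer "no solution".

gcd(14661510, 117923076):
117923076 = 8×14661510 + 630996
14661510 = 23×630996 + 148602
630996 = 4×148602 + 36588
148602 = 4×36588 + 2250
36588 = 16×2250 + 588
2250 = 3×588 + 486
588 = 1×486 + 102
486 = 4×102 + 78
102 = 1×78 + 24
78 = 3×24 + 6
24 = 4×6 + 0
gcd = 6, but 6 ∤ 109433168, so the congruence has no solution.

no solution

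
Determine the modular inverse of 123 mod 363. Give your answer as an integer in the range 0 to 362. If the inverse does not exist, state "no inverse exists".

no inverse exists

Compute gcd(123, 363):
363 = 2*123 + 117
123 = 1*117 + 6
117 = 19*6 + 3
6 = 2*3 + 0
gcd(123, 363) = 3 ≠ 1, so 123 has no multiplicative inverse modulo 363.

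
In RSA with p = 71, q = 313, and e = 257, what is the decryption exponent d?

φ(n) = (p−1)(q−1) = 70·312 = 21840.
Need d with 257·d ≡ 1 (mod 21840). Apply the extended Euclidean algorithm:
21840 = 84*257 + 252
257 = 1*252 + 5
252 = 50*5 + 2
5 = 2*2 + 1
2 = 2*1 + 0
Back-substitute:
1 = 5 − 2·2
1 = −2·252 + 101·5
1 = 101·257 − 103·252
1 = −103·21840 + 8753·257
So 257·8753 ≡ 1 (mod 21840), hence d = 8753.

8753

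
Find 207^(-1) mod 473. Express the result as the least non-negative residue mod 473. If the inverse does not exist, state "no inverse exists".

gcd(473, 207) by repeated division:
473 = 2*207 + 59
207 = 3*59 + 30
59 = 1*30 + 29
30 = 1*29 + 1
29 = 29*1 + 0
Since gcd(207, 473) = 1, back-substitute to write 1 as a combination:
1 = 30 − 29
1 = −59 + 2·30
1 = 2·207 − 7·59
1 = −7·473 + 16·207
So 207·16 ≡ 1 (mod 473).

16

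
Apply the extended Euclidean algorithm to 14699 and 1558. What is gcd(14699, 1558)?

1

Repeated division:
14699 = 9*1558 + 677
1558 = 2*677 + 204
677 = 3*204 + 65
204 = 3*65 + 9
65 = 7*9 + 2
9 = 4*2 + 1
2 = 2*1 + 0
gcd(14699, 1558) = 1.
Back-substituting:
1 = 9 − 4·2
1 = −4·65 + 29·9
1 = 29·204 − 91·65
1 = −91·677 + 302·204
1 = 302·1558 − 695·677
1 = −695·14699 + 6557·1558
So 1 = (-695)·14699 + (6557)·1558.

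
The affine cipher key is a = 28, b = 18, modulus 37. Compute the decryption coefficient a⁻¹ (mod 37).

gcd(37, 28) by repeated division:
37 = 1·28 + 9
28 = 3·9 + 1
9 = 9·1 + 0
Since gcd(28, 37) = 1, back-substitute to write 1 as a combination:
1 = 28 − 3·9
1 = −3·37 + 4·28
So 28·4 ≡ 1 (mod 37).

4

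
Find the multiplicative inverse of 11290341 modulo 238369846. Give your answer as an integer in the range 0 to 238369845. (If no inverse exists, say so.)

gcd(238369846, 11290341) by repeated division:
238369846 = 21×11290341 + 1272685
11290341 = 8×1272685 + 1108861
1272685 = 1×1108861 + 163824
1108861 = 6×163824 + 125917
163824 = 1×125917 + 37907
125917 = 3×37907 + 12196
37907 = 3×12196 + 1319
12196 = 9×1319 + 325
1319 = 4×325 + 19
325 = 17×19 + 2
19 = 9×2 + 1
2 = 2×1 + 0
Since gcd(11290341, 238369846) = 1, back-substitute to write 1 as a combination:
1 = 19 − 9·2
1 = −9·325 + 154·19
1 = 154·1319 − 625·325
1 = −625·12196 + 5779·1319
1 = 5779·37907 − 17962·12196
1 = −17962·125917 + 59665·37907
1 = 59665·163824 − 77627·125917
1 = −77627·1108861 + 525427·163824
1 = 525427·1272685 − 603054·1108861
1 = −603054·11290341 + 5349859·1272685
1 = 5349859·238369846 − 112950093·11290341
Hence 11290341⁻¹ ≡ -112950093 ≡ 125419753 (mod 238369846).

125419753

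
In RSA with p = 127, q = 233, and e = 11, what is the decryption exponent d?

φ(n) = (p−1)(q−1) = 126·232 = 29232.
Need d with 11·d ≡ 1 (mod 29232). Apply the extended Euclidean algorithm:
29232 = 2657*11 + 5
11 = 2*5 + 1
5 = 5*1 + 0
Back-substitute:
1 = 11 − 2·5
1 = −2·29232 + 5315·11
So 11·5315 ≡ 1 (mod 29232), hence d = 5315.

5315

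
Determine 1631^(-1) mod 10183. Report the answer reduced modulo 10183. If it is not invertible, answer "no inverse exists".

Extended Euclidean algorithm:
10183 = 6·1631 + 397
1631 = 4·397 + 43
397 = 9·43 + 10
43 = 4·10 + 3
10 = 3·3 + 1
3 = 3·1 + 0
Since gcd(1631, 10183) = 1, back-substitute to write 1 as a combination:
1 = 10 − 3·3
1 = −3·43 + 13·10
1 = 13·397 − 120·43
1 = −120·1631 + 493·397
1 = 493·10183 − 3078·1631
Hence 1631⁻¹ ≡ -3078 ≡ 7105 (mod 10183).

7105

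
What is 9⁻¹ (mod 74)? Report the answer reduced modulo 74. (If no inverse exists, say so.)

33

Run Euclid on (74, 9):
74 = 8*9 + 2
9 = 4*2 + 1
2 = 2*1 + 0
gcd = 1, so the inverse exists. Back-substitute:
1 = 9 − 4·2
1 = −4·74 + 33·9
So 9·33 ≡ 1 (mod 74).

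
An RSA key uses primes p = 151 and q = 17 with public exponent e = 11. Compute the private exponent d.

φ(n) = (p−1)(q−1) = 150·16 = 2400.
Need d with 11·d ≡ 1 (mod 2400). Apply the extended Euclidean algorithm:
2400 = 218*11 + 2
11 = 5*2 + 1
2 = 2*1 + 0
Back-substitute:
1 = 11 − 5·2
1 = −5·2400 + 1091·11
So 11·1091 ≡ 1 (mod 2400), hence d = 1091.

1091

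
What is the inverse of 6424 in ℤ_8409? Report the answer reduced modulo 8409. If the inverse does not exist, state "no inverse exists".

5863

Run Euclid on (8409, 6424):
8409 = 1×6424 + 1985
6424 = 3×1985 + 469
1985 = 4×469 + 109
469 = 4×109 + 33
109 = 3×33 + 10
33 = 3×10 + 3
10 = 3×3 + 1
3 = 3×1 + 0
gcd = 1, so the inverse exists. Back-substitute:
1 = 10 − 3·3
1 = −3·33 + 10·10
1 = 10·109 − 33·33
1 = −33·469 + 142·109
1 = 142·1985 − 601·469
1 = −601·6424 + 1945·1985
1 = 1945·8409 − 2546·6424
So 6424·(-2546) ≡ 1 (mod 8409), and -2546 ≡ 5863 (mod 8409).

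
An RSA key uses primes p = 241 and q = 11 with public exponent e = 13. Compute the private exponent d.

φ(n) = (p−1)(q−1) = 240·10 = 2400.
Need d with 13·d ≡ 1 (mod 2400). Apply the extended Euclidean algorithm:
2400 = 184×13 + 8
13 = 1×8 + 5
8 = 1×5 + 3
5 = 1×3 + 2
3 = 1×2 + 1
2 = 2×1 + 0
Back-substitute:
1 = 3 − 2
1 = −5 + 2·3
1 = 2·8 − 3·5
1 = −3·13 + 5·8
1 = 5·2400 − 923·13
So 13·(-923) ≡ 1 (mod 2400), hence d ≡ -923 ≡ 1477 (mod 2400).

1477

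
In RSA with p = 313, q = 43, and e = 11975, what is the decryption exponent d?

φ(n) = (p−1)(q−1) = 312·42 = 13104.
Need d with 11975·d ≡ 1 (mod 13104). Apply the extended Euclidean algorithm:
13104 = 1×11975 + 1129
11975 = 10×1129 + 685
1129 = 1×685 + 444
685 = 1×444 + 241
444 = 1×241 + 203
241 = 1×203 + 38
203 = 5×38 + 13
38 = 2×13 + 12
13 = 1×12 + 1
12 = 12×1 + 0
Back-substitute:
1 = 13 − 12
1 = −38 + 3·13
1 = 3·203 − 16·38
1 = −16·241 + 19·203
1 = 19·444 − 35·241
1 = −35·685 + 54·444
1 = 54·1129 − 89·685
1 = −89·11975 + 944·1129
1 = 944·13104 − 1033·11975
So 11975·(-1033) ≡ 1 (mod 13104), hence d ≡ -1033 ≡ 12071 (mod 13104).

12071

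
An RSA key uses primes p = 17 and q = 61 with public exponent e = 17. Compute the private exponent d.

113

φ(n) = (p−1)(q−1) = 16·60 = 960.
Need d with 17·d ≡ 1 (mod 960). Apply the extended Euclidean algorithm:
960 = 56·17 + 8
17 = 2·8 + 1
8 = 8·1 + 0
Back-substitute:
1 = 17 − 2·8
1 = −2·960 + 113·17
So 17·113 ≡ 1 (mod 960), hence d = 113.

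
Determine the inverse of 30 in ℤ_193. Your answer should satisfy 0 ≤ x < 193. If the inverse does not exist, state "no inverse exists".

Extended Euclidean algorithm:
193 = 6*30 + 13
30 = 2*13 + 4
13 = 3*4 + 1
4 = 4*1 + 0
Since gcd(30, 193) = 1, back-substitute to write 1 as a combination:
1 = 13 − 3·4
1 = −3·30 + 7·13
1 = 7·193 − 45·30
Hence 30⁻¹ ≡ -45 ≡ 148 (mod 193).

148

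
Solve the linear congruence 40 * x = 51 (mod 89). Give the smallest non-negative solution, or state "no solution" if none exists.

48

First find gcd(40, 89):
89 = 2×40 + 9
40 = 4×9 + 4
9 = 2×4 + 1
4 = 4×1 + 0
gcd = 1, so a unique solution mod 89 exists.
Back-substitute for the Bézout coefficients:
1 = 9 − 2·4
1 = −2·40 + 9·9
1 = 9·89 − 20·40
So 40·(-20) ≡ 1 (mod 89), giving 40⁻¹ ≡ 69.
x ≡ 40⁻¹·51 ≡ 69·51 ≡ 48 (mod 89).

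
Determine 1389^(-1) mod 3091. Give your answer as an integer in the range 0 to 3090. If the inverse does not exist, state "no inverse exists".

gcd(3091, 1389) by repeated division:
3091 = 2*1389 + 313
1389 = 4*313 + 137
313 = 2*137 + 39
137 = 3*39 + 20
39 = 1*20 + 19
20 = 1*19 + 1
19 = 19*1 + 0
Since gcd(1389, 3091) = 1, back-substitute to write 1 as a combination:
1 = 20 − 19
1 = −39 + 2·20
1 = 2·137 − 7·39
1 = −7·313 + 16·137
1 = 16·1389 − 71·313
1 = −71·3091 + 158·1389
So 1389·158 ≡ 1 (mod 3091).

158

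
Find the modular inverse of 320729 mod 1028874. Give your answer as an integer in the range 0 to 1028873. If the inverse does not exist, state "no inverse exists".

Apply the Euclidean algorithm to 1028874 and 320729:
1028874 = 3×320729 + 66687
320729 = 4×66687 + 53981
66687 = 1×53981 + 12706
53981 = 4×12706 + 3157
12706 = 4×3157 + 78
3157 = 40×78 + 37
78 = 2×37 + 4
37 = 9×4 + 1
4 = 4×1 + 0
The gcd is 1. Working backward:
1 = 37 − 9·4
1 = −9·78 + 19·37
1 = 19·3157 − 769·78
1 = −769·12706 + 3095·3157
1 = 3095·53981 − 13149·12706
1 = −13149·66687 + 16244·53981
1 = 16244·320729 − 78125·66687
1 = −78125·1028874 + 250619·320729
So 320729·250619 ≡ 1 (mod 1028874).

250619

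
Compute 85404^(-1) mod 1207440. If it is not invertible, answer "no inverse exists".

Euclidean algorithm on 1207440, 85404:
1207440 = 14*85404 + 11784
85404 = 7*11784 + 2916
11784 = 4*2916 + 120
2916 = 24*120 + 36
120 = 3*36 + 12
36 = 3*12 + 0
The gcd is 12, not 1, hence no inverse exists.

no inverse exists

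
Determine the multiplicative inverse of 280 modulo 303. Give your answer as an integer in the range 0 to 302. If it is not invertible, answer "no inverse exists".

Extended Euclidean algorithm:
303 = 1*280 + 23
280 = 12*23 + 4
23 = 5*4 + 3
4 = 1*3 + 1
3 = 3*1 + 0
The gcd is 1. Working backward:
1 = 4 − 3
1 = −23 + 6·4
1 = 6·280 − 73·23
1 = −73·303 + 79·280
So 280·79 ≡ 1 (mod 303).

79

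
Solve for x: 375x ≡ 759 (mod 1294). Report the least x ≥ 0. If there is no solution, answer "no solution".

First find gcd(375, 1294):
1294 = 3·375 + 169
375 = 2·169 + 37
169 = 4·37 + 21
37 = 1·21 + 16
21 = 1·16 + 5
16 = 3·5 + 1
5 = 5·1 + 0
gcd = 1, so a unique solution mod 1294 exists.
Back-substitute for the Bézout coefficients:
1 = 16 − 3·5
1 = −3·21 + 4·16
1 = 4·37 − 7·21
1 = −7·169 + 32·37
1 = 32·375 − 71·169
1 = −71·1294 + 245·375
So 375·(245) ≡ 1 (mod 1294), giving 375⁻¹ ≡ 245.
x ≡ 375⁻¹·759 ≡ 245·759 ≡ 913 (mod 1294).

913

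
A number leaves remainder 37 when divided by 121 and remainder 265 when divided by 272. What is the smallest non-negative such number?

Write x = 37 + 121·k. Then 121·k ≡ 265 − 37 ≡ 228 (mod 272).
Need 121⁻¹ mod 272. Extended Euclid on (272, 121):
272 = 2·121 + 30
121 = 4·30 + 1
30 = 30·1 + 0
Back-substitute:
1 = 121 − 4·30
1 = −4·272 + 9·121
121⁻¹ ≡ 9 (mod 272), so k ≡ 9·228 ≡ 148 (mod 272).
x = 37 + 121·148 = 17945.

17945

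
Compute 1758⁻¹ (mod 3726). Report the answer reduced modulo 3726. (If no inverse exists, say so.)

no inverse exists

Compute gcd(1758, 3726):
3726 = 2·1758 + 210
1758 = 8·210 + 78
210 = 2·78 + 54
78 = 1·54 + 24
54 = 2·24 + 6
24 = 4·6 + 0
The gcd is 6, not 1, hence no inverse exists.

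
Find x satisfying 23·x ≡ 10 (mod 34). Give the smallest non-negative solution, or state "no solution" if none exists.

First find gcd(23, 34):
34 = 1×23 + 11
23 = 2×11 + 1
11 = 11×1 + 0
gcd = 1, so a unique solution mod 34 exists.
Back-substitute for the Bézout coefficients:
1 = 23 − 2·11
1 = −2·34 + 3·23
So 23·(3) ≡ 1 (mod 34), giving 23⁻¹ ≡ 3.
x ≡ 23⁻¹·10 ≡ 3·10 ≡ 30 (mod 34).

30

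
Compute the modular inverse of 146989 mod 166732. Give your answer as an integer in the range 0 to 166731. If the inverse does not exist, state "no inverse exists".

23621

Extended Euclidean algorithm:
166732 = 1·146989 + 19743
146989 = 7·19743 + 8788
19743 = 2·8788 + 2167
8788 = 4·2167 + 120
2167 = 18·120 + 7
120 = 17·7 + 1
7 = 7·1 + 0
gcd = 1, so the inverse exists. Back-substitute:
1 = 120 − 17·7
1 = −17·2167 + 307·120
1 = 307·8788 − 1245·2167
1 = −1245·19743 + 2797·8788
1 = 2797·146989 − 20824·19743
1 = −20824·166732 + 23621·146989
So 146989·23621 ≡ 1 (mod 166732).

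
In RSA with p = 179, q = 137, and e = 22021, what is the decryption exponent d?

φ(n) = (p−1)(q−1) = 178·136 = 24208.
Need d with 22021·d ≡ 1 (mod 24208). Apply the extended Euclidean algorithm:
24208 = 1×22021 + 2187
22021 = 10×2187 + 151
2187 = 14×151 + 73
151 = 2×73 + 5
73 = 14×5 + 3
5 = 1×3 + 2
3 = 1×2 + 1
2 = 2×1 + 0
Back-substitute:
1 = 3 − 2
1 = −5 + 2·3
1 = 2·73 − 29·5
1 = −29·151 + 60·73
1 = 60·2187 − 869·151
1 = −869·22021 + 8750·2187
1 = 8750·24208 − 9619·22021
So 22021·(-9619) ≡ 1 (mod 24208), hence d ≡ -9619 ≡ 14589 (mod 24208).

14589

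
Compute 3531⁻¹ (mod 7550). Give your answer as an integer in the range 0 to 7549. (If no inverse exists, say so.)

gcd(7550, 3531) by repeated division:
7550 = 2*3531 + 488
3531 = 7*488 + 115
488 = 4*115 + 28
115 = 4*28 + 3
28 = 9*3 + 1
3 = 3*1 + 0
gcd = 1, so the inverse exists. Back-substitute:
1 = 28 − 9·3
1 = −9·115 + 37·28
1 = 37·488 − 157·115
1 = −157·3531 + 1136·488
1 = 1136·7550 − 2429·3531
Thus 3531·(-2429) ≡ 1 (mod 7550); reducing, -2429 mod 7550 = 5121.

5121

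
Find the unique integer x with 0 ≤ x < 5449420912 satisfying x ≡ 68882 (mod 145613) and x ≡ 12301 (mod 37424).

1597006653

Write x = 68882 + 145613·k. Then 145613·k ≡ 12301 − 68882 ≡ 18267 (mod 37424).
Need 145613⁻¹ mod 37424. Extended Euclid on (37424, 33341):
37424 = 1·33341 + 4083
33341 = 8·4083 + 677
4083 = 6·677 + 21
677 = 32·21 + 5
21 = 4·5 + 1
5 = 5·1 + 0
Back-substitute:
1 = 21 − 4·5
1 = −4·677 + 129·21
1 = 129·4083 − 778·677
1 = −778·33341 + 6353·4083
1 = 6353·37424 − 7131·33341
145613⁻¹ ≡ 30293 (mod 37424), so k ≡ 30293·18267 ≡ 10967 (mod 37424).
x = 68882 + 145613·10967 = 1597006653.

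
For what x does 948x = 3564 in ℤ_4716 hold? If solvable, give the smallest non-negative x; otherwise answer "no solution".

First find gcd(948, 4716):
4716 = 4×948 + 924
948 = 1×924 + 24
924 = 38×24 + 12
24 = 2×12 + 0
gcd = 12 and 12 | 3564, so solutions exist. Divide through by 12: 79x ≡ 297 (mod 393).
Now find 79⁻¹ mod 393:
393 = 4*79 + 77
79 = 1*77 + 2
77 = 38*2 + 1
2 = 2*1 + 0
Back-substitute:
1 = 77 − 38·2
1 = −38·79 + 39·77
1 = 39·393 − 194·79
So 79·(-194) ≡ 1 (mod 393), i.e. 79⁻¹ ≡ 199.
Then x ≡ 199·297 ≡ 153 (mod 393); the smallest non-negative solution is x = 153.

153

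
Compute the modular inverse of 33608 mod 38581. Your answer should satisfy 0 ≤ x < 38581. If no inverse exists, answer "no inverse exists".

Extended Euclidean algorithm:
38581 = 1·33608 + 4973
33608 = 6·4973 + 3770
4973 = 1·3770 + 1203
3770 = 3·1203 + 161
1203 = 7·161 + 76
161 = 2·76 + 9
76 = 8·9 + 4
9 = 2·4 + 1
4 = 4·1 + 0
Since gcd(33608, 38581) = 1, back-substitute to write 1 as a combination:
1 = 9 − 2·4
1 = −2·76 + 17·9
1 = 17·161 − 36·76
1 = −36·1203 + 269·161
1 = 269·3770 − 843·1203
1 = −843·4973 + 1112·3770
1 = 1112·33608 − 7515·4973
1 = −7515·38581 + 8627·33608
So 33608·8627 ≡ 1 (mod 38581).

8627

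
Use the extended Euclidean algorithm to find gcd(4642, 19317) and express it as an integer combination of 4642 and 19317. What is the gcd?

Apply Euclid's algorithm to 19317 and 4642:
19317 = 4×4642 + 749
4642 = 6×749 + 148
749 = 5×148 + 9
148 = 16×9 + 4
9 = 2×4 + 1
4 = 4×1 + 0
gcd(4642, 19317) = 1.
Working backward:
1 = 9 − 2·4
1 = −2·148 + 33·9
1 = 33·749 − 167·148
1 = −167·4642 + 1035·749
1 = 1035·19317 − 4307·4642
So 1 = (1035)·19317 + (-4307)·4642.

1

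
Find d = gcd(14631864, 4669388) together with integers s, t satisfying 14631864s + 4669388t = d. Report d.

Apply Euclid's algorithm to 14631864 and 4669388:
14631864 = 3·4669388 + 623700
4669388 = 7·623700 + 303488
623700 = 2·303488 + 16724
303488 = 18·16724 + 2456
16724 = 6·2456 + 1988
2456 = 1·1988 + 468
1988 = 4·468 + 116
468 = 4·116 + 4
116 = 29·4 + 0
gcd(14631864, 4669388) = 4.
Working backward:
4 = 468 − 4·116
4 = −4·1988 + 17·468
4 = 17·2456 − 21·1988
4 = −21·16724 + 143·2456
4 = 143·303488 − 2595·16724
4 = −2595·623700 + 5333·303488
4 = 5333·4669388 − 39926·623700
4 = −39926·14631864 + 125111·4669388
So 4 = (-39926)·14631864 + (125111)·4669388.

4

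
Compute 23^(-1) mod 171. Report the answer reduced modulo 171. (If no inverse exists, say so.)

119

gcd(171, 23) by repeated division:
171 = 7·23 + 10
23 = 2·10 + 3
10 = 3·3 + 1
3 = 3·1 + 0
Since gcd(23, 171) = 1, back-substitute to write 1 as a combination:
1 = 10 − 3·3
1 = −3·23 + 7·10
1 = 7·171 − 52·23
So 23·(-52) ≡ 1 (mod 171), and -52 ≡ 119 (mod 171).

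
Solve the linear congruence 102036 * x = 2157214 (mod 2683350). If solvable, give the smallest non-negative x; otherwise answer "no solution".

gcd(102036, 2683350):
2683350 = 26·102036 + 30414
102036 = 3·30414 + 10794
30414 = 2·10794 + 8826
10794 = 1·8826 + 1968
8826 = 4·1968 + 954
1968 = 2·954 + 60
954 = 15·60 + 54
60 = 1·54 + 6
54 = 9·6 + 0
gcd = 6, but 6 ∤ 2157214, so the congruence has no solution.

no solution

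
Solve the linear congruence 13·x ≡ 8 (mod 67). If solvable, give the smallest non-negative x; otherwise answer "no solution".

47

First find gcd(13, 67):
67 = 5·13 + 2
13 = 6·2 + 1
2 = 2·1 + 0
gcd = 1, so a unique solution mod 67 exists.
Back-substitute for the Bézout coefficients:
1 = 13 − 6·2
1 = −6·67 + 31·13
So 13·(31) ≡ 1 (mod 67), giving 13⁻¹ ≡ 31.
x ≡ 13⁻¹·8 ≡ 31·8 ≡ 47 (mod 67).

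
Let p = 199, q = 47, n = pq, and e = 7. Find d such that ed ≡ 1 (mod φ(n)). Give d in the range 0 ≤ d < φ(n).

φ(n) = (p−1)(q−1) = 198·46 = 9108.
Need d with 7·d ≡ 1 (mod 9108). Apply the extended Euclidean algorithm:
9108 = 1301*7 + 1
7 = 7*1 + 0
Back-substitute:
1 = 9108 − 1301·7
So 7·(-1301) ≡ 1 (mod 9108), hence d ≡ -1301 ≡ 7807 (mod 9108).

7807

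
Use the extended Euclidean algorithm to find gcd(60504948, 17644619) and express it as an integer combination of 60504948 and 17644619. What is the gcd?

Apply Euclid's algorithm to 60504948 and 17644619:
60504948 = 3·17644619 + 7571091
17644619 = 2·7571091 + 2502437
7571091 = 3·2502437 + 63780
2502437 = 39·63780 + 15017
63780 = 4·15017 + 3712
15017 = 4·3712 + 169
3712 = 21·169 + 163
169 = 1·163 + 6
163 = 27·6 + 1
6 = 6·1 + 0
gcd(60504948, 17644619) = 1.
Back-substituting:
1 = 163 − 27·6
1 = −27·169 + 28·163
1 = 28·3712 − 615·169
1 = −615·15017 + 2488·3712
1 = 2488·63780 − 10567·15017
1 = −10567·2502437 + 414601·63780
1 = 414601·7571091 − 1254370·2502437
1 = −1254370·17644619 + 2923341·7571091
1 = 2923341·60504948 − 10024393·17644619
So 1 = (2923341)·60504948 + (-10024393)·17644619.

1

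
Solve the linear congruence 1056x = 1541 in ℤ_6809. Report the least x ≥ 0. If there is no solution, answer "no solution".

no solution

gcd(1056, 6809):
6809 = 6×1056 + 473
1056 = 2×473 + 110
473 = 4×110 + 33
110 = 3×33 + 11
33 = 3×11 + 0
gcd = 11, but 11 ∤ 1541, so the congruence has no solution.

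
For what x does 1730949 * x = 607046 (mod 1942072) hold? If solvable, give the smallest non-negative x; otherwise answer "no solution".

149054

First find gcd(1730949, 1942072):
1942072 = 1*1730949 + 211123
1730949 = 8*211123 + 41965
211123 = 5*41965 + 1298
41965 = 32*1298 + 429
1298 = 3*429 + 11
429 = 39*11 + 0
gcd = 11 and 11 | 607046, so solutions exist. Divide through by 11: 157359x ≡ 55186 (mod 176552).
Now find 157359⁻¹ mod 176552:
176552 = 1·157359 + 19193
157359 = 8·19193 + 3815
19193 = 5·3815 + 118
3815 = 32·118 + 39
118 = 3·39 + 1
39 = 39·1 + 0
Back-substitute:
1 = 118 − 3·39
1 = −3·3815 + 97·118
1 = 97·19193 − 488·3815
1 = −488·157359 + 4001·19193
1 = 4001·176552 − 4489·157359
So 157359·(-4489) ≡ 1 (mod 176552), i.e. 157359⁻¹ ≡ 172063.
Then x ≡ 172063·55186 ≡ 149054 (mod 176552); the smallest non-negative solution is x = 149054.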